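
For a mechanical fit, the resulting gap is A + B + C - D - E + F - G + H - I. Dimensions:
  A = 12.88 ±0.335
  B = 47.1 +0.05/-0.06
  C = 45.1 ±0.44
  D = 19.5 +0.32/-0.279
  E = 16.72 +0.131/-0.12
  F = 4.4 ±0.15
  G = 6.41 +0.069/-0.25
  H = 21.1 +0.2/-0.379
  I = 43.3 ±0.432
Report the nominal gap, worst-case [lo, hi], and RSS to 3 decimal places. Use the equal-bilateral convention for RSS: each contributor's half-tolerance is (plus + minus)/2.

nominal=44.650 wc=[42.334,46.906] rss=0.856

Stack each dimension's contribution:
  +A: nom +12.880 → Σnom=12.880; wc +0.335/-0.335 → slack +0.335/-0.335; half-tol=0.335, Σhalf²=0.112225
  +B: nom +47.100 → Σnom=59.980; wc +0.050/-0.060 → slack +0.385/-0.395; half-tol=0.055, Σhalf²=0.115250
  +C: nom +45.100 → Σnom=105.080; wc +0.440/-0.440 → slack +0.825/-0.835; half-tol=0.440, Σhalf²=0.308850
  -D: nom -19.500 → Σnom=85.580; wc +0.279/-0.320 → slack +1.104/-1.155; half-tol=0.299, Σhalf²=0.398550
  -E: nom -16.720 → Σnom=68.860; wc +0.120/-0.131 → slack +1.224/-1.286; half-tol=0.126, Σhalf²=0.414301
  +F: nom +4.400 → Σnom=73.260; wc +0.150/-0.150 → slack +1.374/-1.436; half-tol=0.150, Σhalf²=0.436801
  -G: nom -6.410 → Σnom=66.850; wc +0.250/-0.069 → slack +1.624/-1.505; half-tol=0.160, Σhalf²=0.462241
  +H: nom +21.100 → Σnom=87.950; wc +0.200/-0.379 → slack +1.824/-1.884; half-tol=0.289, Σhalf²=0.546051
  -I: nom -43.300 → Σnom=44.650; wc +0.432/-0.432 → slack +2.256/-2.316; half-tol=0.432, Σhalf²=0.732675
Nominal = 44.650. Worst-case = [44.650 - 2.316, 44.650 + 2.256] = [42.334, 46.906]. RSS = √0.732675 = 0.856.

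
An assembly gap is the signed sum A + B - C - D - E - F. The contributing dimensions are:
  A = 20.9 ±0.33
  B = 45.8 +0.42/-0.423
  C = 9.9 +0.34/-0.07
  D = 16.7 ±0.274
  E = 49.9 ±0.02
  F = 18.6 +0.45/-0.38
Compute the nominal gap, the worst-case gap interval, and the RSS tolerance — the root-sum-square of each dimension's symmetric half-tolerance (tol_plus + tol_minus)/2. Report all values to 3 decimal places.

nominal=-28.400 wc=[-30.237,-26.906] rss=0.759

Stack each dimension's contribution:
  +A: nom +20.900 → Σnom=20.900; wc +0.330/-0.330 → slack +0.330/-0.330; half-tol=0.330, Σhalf²=0.108900
  +B: nom +45.800 → Σnom=66.700; wc +0.420/-0.423 → slack +0.750/-0.753; half-tol=0.421, Σhalf²=0.286562
  -C: nom -9.900 → Σnom=56.800; wc +0.070/-0.340 → slack +0.820/-1.093; half-tol=0.205, Σhalf²=0.328587
  -D: nom -16.700 → Σnom=40.100; wc +0.274/-0.274 → slack +1.094/-1.367; half-tol=0.274, Σhalf²=0.403663
  -E: nom -49.900 → Σnom=-9.800; wc +0.020/-0.020 → slack +1.114/-1.387; half-tol=0.020, Σhalf²=0.404063
  -F: nom -18.600 → Σnom=-28.400; wc +0.380/-0.450 → slack +1.494/-1.837; half-tol=0.415, Σhalf²=0.576288
Nominal = -28.400. Worst-case = [-28.400 - 1.837, -28.400 + 1.494] = [-30.237, -26.906]. RSS = √0.576288 = 0.759.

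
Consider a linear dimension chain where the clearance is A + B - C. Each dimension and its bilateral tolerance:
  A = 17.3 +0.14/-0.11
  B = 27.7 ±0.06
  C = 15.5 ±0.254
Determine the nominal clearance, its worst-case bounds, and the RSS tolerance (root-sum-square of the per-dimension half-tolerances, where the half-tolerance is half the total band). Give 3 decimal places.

nominal=29.500 wc=[29.076,29.954] rss=0.289

Stack each dimension's contribution:
  +A: nom +17.300 → Σnom=17.300; wc +0.140/-0.110 → slack +0.140/-0.110; half-tol=0.125, Σhalf²=0.015625
  +B: nom +27.700 → Σnom=45.000; wc +0.060/-0.060 → slack +0.200/-0.170; half-tol=0.060, Σhalf²=0.019225
  -C: nom -15.500 → Σnom=29.500; wc +0.254/-0.254 → slack +0.454/-0.424; half-tol=0.254, Σhalf²=0.083741
Nominal = 29.500. Worst-case = [29.500 - 0.424, 29.500 + 0.454] = [29.076, 29.954]. RSS = √0.083741 = 0.289.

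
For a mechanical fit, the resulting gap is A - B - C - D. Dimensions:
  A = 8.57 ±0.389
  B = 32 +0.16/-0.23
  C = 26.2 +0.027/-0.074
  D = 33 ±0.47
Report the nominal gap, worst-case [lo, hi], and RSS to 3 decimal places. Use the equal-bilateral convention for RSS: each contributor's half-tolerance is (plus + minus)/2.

Stack each dimension's contribution:
  +A: nom +8.570 → Σnom=8.570; wc +0.389/-0.389 → slack +0.389/-0.389; half-tol=0.389, Σhalf²=0.151321
  -B: nom -32.000 → Σnom=-23.430; wc +0.230/-0.160 → slack +0.619/-0.549; half-tol=0.195, Σhalf²=0.189346
  -C: nom -26.200 → Σnom=-49.630; wc +0.074/-0.027 → slack +0.693/-0.576; half-tol=0.050, Σhalf²=0.191896
  -D: nom -33.000 → Σnom=-82.630; wc +0.470/-0.470 → slack +1.163/-1.046; half-tol=0.470, Σhalf²=0.412796
Nominal = -82.630. Worst-case = [-82.630 - 1.046, -82.630 + 1.163] = [-83.676, -81.467]. RSS = √0.412796 = 0.642.

nominal=-82.630 wc=[-83.676,-81.467] rss=0.642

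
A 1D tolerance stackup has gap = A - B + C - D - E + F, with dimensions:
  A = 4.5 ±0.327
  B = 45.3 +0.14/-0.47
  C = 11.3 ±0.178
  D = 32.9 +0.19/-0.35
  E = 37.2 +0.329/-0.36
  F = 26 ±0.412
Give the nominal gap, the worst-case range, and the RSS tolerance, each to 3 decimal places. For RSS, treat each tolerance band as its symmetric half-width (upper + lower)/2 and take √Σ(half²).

Stack each dimension's contribution:
  +A: nom +4.500 → Σnom=4.500; wc +0.327/-0.327 → slack +0.327/-0.327; half-tol=0.327, Σhalf²=0.106929
  -B: nom -45.300 → Σnom=-40.800; wc +0.470/-0.140 → slack +0.797/-0.467; half-tol=0.305, Σhalf²=0.199954
  +C: nom +11.300 → Σnom=-29.500; wc +0.178/-0.178 → slack +0.975/-0.645; half-tol=0.178, Σhalf²=0.231638
  -D: nom -32.900 → Σnom=-62.400; wc +0.350/-0.190 → slack +1.325/-0.835; half-tol=0.270, Σhalf²=0.304538
  -E: nom -37.200 → Σnom=-99.600; wc +0.360/-0.329 → slack +1.685/-1.164; half-tol=0.345, Σhalf²=0.423218
  +F: nom +26.000 → Σnom=-73.600; wc +0.412/-0.412 → slack +2.097/-1.576; half-tol=0.412, Σhalf²=0.592962
Nominal = -73.600. Worst-case = [-73.600 - 1.576, -73.600 + 2.097] = [-75.176, -71.503]. RSS = √0.592962 = 0.770.

nominal=-73.600 wc=[-75.176,-71.503] rss=0.770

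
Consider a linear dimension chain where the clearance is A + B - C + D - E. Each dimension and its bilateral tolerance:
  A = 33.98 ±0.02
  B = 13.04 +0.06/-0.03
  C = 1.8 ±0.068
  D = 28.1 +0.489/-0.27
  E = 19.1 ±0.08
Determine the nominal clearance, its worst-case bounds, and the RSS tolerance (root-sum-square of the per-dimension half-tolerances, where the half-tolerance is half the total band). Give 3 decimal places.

nominal=54.220 wc=[53.752,54.937] rss=0.397

Stack each dimension's contribution:
  +A: nom +33.980 → Σnom=33.980; wc +0.020/-0.020 → slack +0.020/-0.020; half-tol=0.020, Σhalf²=0.000400
  +B: nom +13.040 → Σnom=47.020; wc +0.060/-0.030 → slack +0.080/-0.050; half-tol=0.045, Σhalf²=0.002425
  -C: nom -1.800 → Σnom=45.220; wc +0.068/-0.068 → slack +0.148/-0.118; half-tol=0.068, Σhalf²=0.007049
  +D: nom +28.100 → Σnom=73.320; wc +0.489/-0.270 → slack +0.637/-0.388; half-tol=0.380, Σhalf²=0.151069
  -E: nom -19.100 → Σnom=54.220; wc +0.080/-0.080 → slack +0.717/-0.468; half-tol=0.080, Σhalf²=0.157469
Nominal = 54.220. Worst-case = [54.220 - 0.468, 54.220 + 0.717] = [53.752, 54.937]. RSS = √0.157469 = 0.397.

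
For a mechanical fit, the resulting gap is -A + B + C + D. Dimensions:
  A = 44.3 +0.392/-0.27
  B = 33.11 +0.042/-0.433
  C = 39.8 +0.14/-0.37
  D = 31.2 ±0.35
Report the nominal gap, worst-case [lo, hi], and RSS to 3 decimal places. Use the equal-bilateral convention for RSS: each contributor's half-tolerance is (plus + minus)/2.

Stack each dimension's contribution:
  -A: nom -44.300 → Σnom=-44.300; wc +0.270/-0.392 → slack +0.270/-0.392; half-tol=0.331, Σhalf²=0.109561
  +B: nom +33.110 → Σnom=-11.190; wc +0.042/-0.433 → slack +0.312/-0.825; half-tol=0.237, Σhalf²=0.165967
  +C: nom +39.800 → Σnom=28.610; wc +0.140/-0.370 → slack +0.452/-1.195; half-tol=0.255, Σhalf²=0.230992
  +D: nom +31.200 → Σnom=59.810; wc +0.350/-0.350 → slack +0.802/-1.545; half-tol=0.350, Σhalf²=0.353492
Nominal = 59.810. Worst-case = [59.810 - 1.545, 59.810 + 0.802] = [58.265, 60.612]. RSS = √0.353492 = 0.595.

nominal=59.810 wc=[58.265,60.612] rss=0.595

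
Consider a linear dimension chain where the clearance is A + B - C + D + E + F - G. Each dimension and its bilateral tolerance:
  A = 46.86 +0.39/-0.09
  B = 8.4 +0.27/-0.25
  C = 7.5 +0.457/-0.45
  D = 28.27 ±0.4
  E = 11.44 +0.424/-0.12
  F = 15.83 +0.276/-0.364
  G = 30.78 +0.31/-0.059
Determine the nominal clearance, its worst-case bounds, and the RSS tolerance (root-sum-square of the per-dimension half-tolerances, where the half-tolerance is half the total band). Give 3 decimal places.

nominal=72.520 wc=[70.529,74.789] rss=0.837

Stack each dimension's contribution:
  +A: nom +46.860 → Σnom=46.860; wc +0.390/-0.090 → slack +0.390/-0.090; half-tol=0.240, Σhalf²=0.057600
  +B: nom +8.400 → Σnom=55.260; wc +0.270/-0.250 → slack +0.660/-0.340; half-tol=0.260, Σhalf²=0.125200
  -C: nom -7.500 → Σnom=47.760; wc +0.450/-0.457 → slack +1.110/-0.797; half-tol=0.454, Σhalf²=0.330862
  +D: nom +28.270 → Σnom=76.030; wc +0.400/-0.400 → slack +1.510/-1.197; half-tol=0.400, Σhalf²=0.490862
  +E: nom +11.440 → Σnom=87.470; wc +0.424/-0.120 → slack +1.934/-1.317; half-tol=0.272, Σhalf²=0.564846
  +F: nom +15.830 → Σnom=103.300; wc +0.276/-0.364 → slack +2.210/-1.681; half-tol=0.320, Σhalf²=0.667246
  -G: nom -30.780 → Σnom=72.520; wc +0.059/-0.310 → slack +2.269/-1.991; half-tol=0.184, Σhalf²=0.701287
Nominal = 72.520. Worst-case = [72.520 - 1.991, 72.520 + 2.269] = [70.529, 74.789]. RSS = √0.701287 = 0.837.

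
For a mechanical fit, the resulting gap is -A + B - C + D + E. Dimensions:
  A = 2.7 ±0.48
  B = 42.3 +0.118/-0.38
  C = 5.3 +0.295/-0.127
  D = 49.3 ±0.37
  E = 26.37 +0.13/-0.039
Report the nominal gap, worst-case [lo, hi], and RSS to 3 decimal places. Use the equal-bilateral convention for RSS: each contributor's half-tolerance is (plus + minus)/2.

nominal=109.970 wc=[108.406,111.195] rss=0.694

Stack each dimension's contribution:
  -A: nom -2.700 → Σnom=-2.700; wc +0.480/-0.480 → slack +0.480/-0.480; half-tol=0.480, Σhalf²=0.230400
  +B: nom +42.300 → Σnom=39.600; wc +0.118/-0.380 → slack +0.598/-0.860; half-tol=0.249, Σhalf²=0.292401
  -C: nom -5.300 → Σnom=34.300; wc +0.127/-0.295 → slack +0.725/-1.155; half-tol=0.211, Σhalf²=0.336922
  +D: nom +49.300 → Σnom=83.600; wc +0.370/-0.370 → slack +1.095/-1.525; half-tol=0.370, Σhalf²=0.473822
  +E: nom +26.370 → Σnom=109.970; wc +0.130/-0.039 → slack +1.225/-1.564; half-tol=0.085, Σhalf²=0.480962
Nominal = 109.970. Worst-case = [109.970 - 1.564, 109.970 + 1.225] = [108.406, 111.195]. RSS = √0.480962 = 0.694.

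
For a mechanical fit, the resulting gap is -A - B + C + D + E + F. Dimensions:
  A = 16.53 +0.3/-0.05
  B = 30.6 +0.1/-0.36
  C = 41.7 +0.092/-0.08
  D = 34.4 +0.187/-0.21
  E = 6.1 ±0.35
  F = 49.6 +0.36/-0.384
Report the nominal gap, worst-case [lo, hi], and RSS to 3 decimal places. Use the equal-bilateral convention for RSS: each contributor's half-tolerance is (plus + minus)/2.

nominal=84.670 wc=[83.246,86.069] rss=0.625

Stack each dimension's contribution:
  -A: nom -16.530 → Σnom=-16.530; wc +0.050/-0.300 → slack +0.050/-0.300; half-tol=0.175, Σhalf²=0.030625
  -B: nom -30.600 → Σnom=-47.130; wc +0.360/-0.100 → slack +0.410/-0.400; half-tol=0.230, Σhalf²=0.083525
  +C: nom +41.700 → Σnom=-5.430; wc +0.092/-0.080 → slack +0.502/-0.480; half-tol=0.086, Σhalf²=0.090921
  +D: nom +34.400 → Σnom=28.970; wc +0.187/-0.210 → slack +0.689/-0.690; half-tol=0.199, Σhalf²=0.130323
  +E: nom +6.100 → Σnom=35.070; wc +0.350/-0.350 → slack +1.039/-1.040; half-tol=0.350, Σhalf²=0.252823
  +F: nom +49.600 → Σnom=84.670; wc +0.360/-0.384 → slack +1.399/-1.424; half-tol=0.372, Σhalf²=0.391207
Nominal = 84.670. Worst-case = [84.670 - 1.424, 84.670 + 1.399] = [83.246, 86.069]. RSS = √0.391207 = 0.625.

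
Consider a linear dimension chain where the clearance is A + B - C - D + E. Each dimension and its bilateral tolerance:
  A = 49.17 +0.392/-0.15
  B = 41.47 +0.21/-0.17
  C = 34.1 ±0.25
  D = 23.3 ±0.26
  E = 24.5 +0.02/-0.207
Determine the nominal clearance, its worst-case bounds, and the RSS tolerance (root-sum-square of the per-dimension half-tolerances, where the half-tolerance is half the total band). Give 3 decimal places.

nominal=57.740 wc=[56.703,58.872] rss=0.503

Stack each dimension's contribution:
  +A: nom +49.170 → Σnom=49.170; wc +0.392/-0.150 → slack +0.392/-0.150; half-tol=0.271, Σhalf²=0.073441
  +B: nom +41.470 → Σnom=90.640; wc +0.210/-0.170 → slack +0.602/-0.320; half-tol=0.190, Σhalf²=0.109541
  -C: nom -34.100 → Σnom=56.540; wc +0.250/-0.250 → slack +0.852/-0.570; half-tol=0.250, Σhalf²=0.172041
  -D: nom -23.300 → Σnom=33.240; wc +0.260/-0.260 → slack +1.112/-0.830; half-tol=0.260, Σhalf²=0.239641
  +E: nom +24.500 → Σnom=57.740; wc +0.020/-0.207 → slack +1.132/-1.037; half-tol=0.113, Σhalf²=0.252523
Nominal = 57.740. Worst-case = [57.740 - 1.037, 57.740 + 1.132] = [56.703, 58.872]. RSS = √0.252523 = 0.503.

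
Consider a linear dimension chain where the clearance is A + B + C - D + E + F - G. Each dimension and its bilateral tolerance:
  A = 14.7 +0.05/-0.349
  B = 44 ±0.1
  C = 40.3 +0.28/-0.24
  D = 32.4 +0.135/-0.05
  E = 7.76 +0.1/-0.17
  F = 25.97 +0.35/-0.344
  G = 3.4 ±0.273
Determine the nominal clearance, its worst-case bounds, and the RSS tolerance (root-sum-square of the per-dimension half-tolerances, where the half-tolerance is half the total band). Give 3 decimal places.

Stack each dimension's contribution:
  +A: nom +14.700 → Σnom=14.700; wc +0.050/-0.349 → slack +0.050/-0.349; half-tol=0.199, Σhalf²=0.039800
  +B: nom +44.000 → Σnom=58.700; wc +0.100/-0.100 → slack +0.150/-0.449; half-tol=0.100, Σhalf²=0.049800
  +C: nom +40.300 → Σnom=99.000; wc +0.280/-0.240 → slack +0.430/-0.689; half-tol=0.260, Σhalf²=0.117400
  -D: nom -32.400 → Σnom=66.600; wc +0.050/-0.135 → slack +0.480/-0.824; half-tol=0.092, Σhalf²=0.125956
  +E: nom +7.760 → Σnom=74.360; wc +0.100/-0.170 → slack +0.580/-0.994; half-tol=0.135, Σhalf²=0.144181
  +F: nom +25.970 → Σnom=100.330; wc +0.350/-0.344 → slack +0.930/-1.338; half-tol=0.347, Σhalf²=0.264590
  -G: nom -3.400 → Σnom=96.930; wc +0.273/-0.273 → slack +1.203/-1.611; half-tol=0.273, Σhalf²=0.339119
Nominal = 96.930. Worst-case = [96.930 - 1.611, 96.930 + 1.203] = [95.319, 98.133]. RSS = √0.339119 = 0.582.

nominal=96.930 wc=[95.319,98.133] rss=0.582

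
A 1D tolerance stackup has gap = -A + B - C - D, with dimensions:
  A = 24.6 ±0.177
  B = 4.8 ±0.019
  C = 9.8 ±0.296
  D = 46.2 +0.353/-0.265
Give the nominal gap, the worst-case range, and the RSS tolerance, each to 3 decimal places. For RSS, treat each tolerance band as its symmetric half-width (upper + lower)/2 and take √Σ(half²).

nominal=-75.800 wc=[-76.645,-75.043] rss=0.463

Stack each dimension's contribution:
  -A: nom -24.600 → Σnom=-24.600; wc +0.177/-0.177 → slack +0.177/-0.177; half-tol=0.177, Σhalf²=0.031329
  +B: nom +4.800 → Σnom=-19.800; wc +0.019/-0.019 → slack +0.196/-0.196; half-tol=0.019, Σhalf²=0.031690
  -C: nom -9.800 → Σnom=-29.600; wc +0.296/-0.296 → slack +0.492/-0.492; half-tol=0.296, Σhalf²=0.119306
  -D: nom -46.200 → Σnom=-75.800; wc +0.265/-0.353 → slack +0.757/-0.845; half-tol=0.309, Σhalf²=0.214787
Nominal = -75.800. Worst-case = [-75.800 - 0.845, -75.800 + 0.757] = [-76.645, -75.043]. RSS = √0.214787 = 0.463.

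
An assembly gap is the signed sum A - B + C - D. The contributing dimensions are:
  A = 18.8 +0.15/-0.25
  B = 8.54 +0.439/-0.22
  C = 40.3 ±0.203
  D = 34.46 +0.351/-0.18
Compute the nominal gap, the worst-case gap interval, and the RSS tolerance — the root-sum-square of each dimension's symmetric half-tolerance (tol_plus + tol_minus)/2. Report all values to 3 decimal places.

nominal=16.100 wc=[14.857,16.853] rss=0.510

Stack each dimension's contribution:
  +A: nom +18.800 → Σnom=18.800; wc +0.150/-0.250 → slack +0.150/-0.250; half-tol=0.200, Σhalf²=0.040000
  -B: nom -8.540 → Σnom=10.260; wc +0.220/-0.439 → slack +0.370/-0.689; half-tol=0.330, Σhalf²=0.148570
  +C: nom +40.300 → Σnom=50.560; wc +0.203/-0.203 → slack +0.573/-0.892; half-tol=0.203, Σhalf²=0.189779
  -D: nom -34.460 → Σnom=16.100; wc +0.180/-0.351 → slack +0.753/-1.243; half-tol=0.265, Σhalf²=0.260269
Nominal = 16.100. Worst-case = [16.100 - 1.243, 16.100 + 0.753] = [14.857, 16.853]. RSS = √0.260269 = 0.510.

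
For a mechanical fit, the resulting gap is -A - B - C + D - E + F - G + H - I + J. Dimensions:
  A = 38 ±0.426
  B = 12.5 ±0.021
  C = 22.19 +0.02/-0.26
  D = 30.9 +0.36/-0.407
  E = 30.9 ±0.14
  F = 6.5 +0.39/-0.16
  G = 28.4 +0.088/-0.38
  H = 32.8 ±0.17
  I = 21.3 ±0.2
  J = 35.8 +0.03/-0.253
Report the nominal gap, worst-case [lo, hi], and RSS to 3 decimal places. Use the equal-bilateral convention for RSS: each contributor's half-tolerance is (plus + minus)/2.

Stack each dimension's contribution:
  -A: nom -38.000 → Σnom=-38.000; wc +0.426/-0.426 → slack +0.426/-0.426; half-tol=0.426, Σhalf²=0.181476
  -B: nom -12.500 → Σnom=-50.500; wc +0.021/-0.021 → slack +0.447/-0.447; half-tol=0.021, Σhalf²=0.181917
  -C: nom -22.190 → Σnom=-72.690; wc +0.260/-0.020 → slack +0.707/-0.467; half-tol=0.140, Σhalf²=0.201517
  +D: nom +30.900 → Σnom=-41.790; wc +0.360/-0.407 → slack +1.067/-0.874; half-tol=0.383, Σhalf²=0.348589
  -E: nom -30.900 → Σnom=-72.690; wc +0.140/-0.140 → slack +1.207/-1.014; half-tol=0.140, Σhalf²=0.368189
  +F: nom +6.500 → Σnom=-66.190; wc +0.390/-0.160 → slack +1.597/-1.174; half-tol=0.275, Σhalf²=0.443814
  -G: nom -28.400 → Σnom=-94.590; wc +0.380/-0.088 → slack +1.977/-1.262; half-tol=0.234, Σhalf²=0.498570
  +H: nom +32.800 → Σnom=-61.790; wc +0.170/-0.170 → slack +2.147/-1.432; half-tol=0.170, Σhalf²=0.527470
  -I: nom -21.300 → Σnom=-83.090; wc +0.200/-0.200 → slack +2.347/-1.632; half-tol=0.200, Σhalf²=0.567470
  +J: nom +35.800 → Σnom=-47.290; wc +0.030/-0.253 → slack +2.377/-1.885; half-tol=0.142, Σhalf²=0.587492
Nominal = -47.290. Worst-case = [-47.290 - 1.885, -47.290 + 2.377] = [-49.175, -44.913]. RSS = √0.587492 = 0.766.

nominal=-47.290 wc=[-49.175,-44.913] rss=0.766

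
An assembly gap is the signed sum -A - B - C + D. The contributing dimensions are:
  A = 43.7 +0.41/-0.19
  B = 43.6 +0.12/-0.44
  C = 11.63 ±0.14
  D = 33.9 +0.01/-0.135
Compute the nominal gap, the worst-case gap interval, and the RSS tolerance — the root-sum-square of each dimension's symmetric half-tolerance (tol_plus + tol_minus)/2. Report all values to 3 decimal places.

nominal=-65.030 wc=[-65.835,-64.250] rss=0.440

Stack each dimension's contribution:
  -A: nom -43.700 → Σnom=-43.700; wc +0.190/-0.410 → slack +0.190/-0.410; half-tol=0.300, Σhalf²=0.090000
  -B: nom -43.600 → Σnom=-87.300; wc +0.440/-0.120 → slack +0.630/-0.530; half-tol=0.280, Σhalf²=0.168400
  -C: nom -11.630 → Σnom=-98.930; wc +0.140/-0.140 → slack +0.770/-0.670; half-tol=0.140, Σhalf²=0.188000
  +D: nom +33.900 → Σnom=-65.030; wc +0.010/-0.135 → slack +0.780/-0.805; half-tol=0.073, Σhalf²=0.193256
Nominal = -65.030. Worst-case = [-65.030 - 0.805, -65.030 + 0.780] = [-65.835, -64.250]. RSS = √0.193256 = 0.440.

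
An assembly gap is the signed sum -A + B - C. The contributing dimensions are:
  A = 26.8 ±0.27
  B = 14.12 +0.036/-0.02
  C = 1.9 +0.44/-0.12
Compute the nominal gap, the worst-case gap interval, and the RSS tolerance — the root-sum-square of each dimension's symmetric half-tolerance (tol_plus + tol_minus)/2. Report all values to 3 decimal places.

Stack each dimension's contribution:
  -A: nom -26.800 → Σnom=-26.800; wc +0.270/-0.270 → slack +0.270/-0.270; half-tol=0.270, Σhalf²=0.072900
  +B: nom +14.120 → Σnom=-12.680; wc +0.036/-0.020 → slack +0.306/-0.290; half-tol=0.028, Σhalf²=0.073684
  -C: nom -1.900 → Σnom=-14.580; wc +0.120/-0.440 → slack +0.426/-0.730; half-tol=0.280, Σhalf²=0.152084
Nominal = -14.580. Worst-case = [-14.580 - 0.730, -14.580 + 0.426] = [-15.310, -14.154]. RSS = √0.152084 = 0.390.

nominal=-14.580 wc=[-15.310,-14.154] rss=0.390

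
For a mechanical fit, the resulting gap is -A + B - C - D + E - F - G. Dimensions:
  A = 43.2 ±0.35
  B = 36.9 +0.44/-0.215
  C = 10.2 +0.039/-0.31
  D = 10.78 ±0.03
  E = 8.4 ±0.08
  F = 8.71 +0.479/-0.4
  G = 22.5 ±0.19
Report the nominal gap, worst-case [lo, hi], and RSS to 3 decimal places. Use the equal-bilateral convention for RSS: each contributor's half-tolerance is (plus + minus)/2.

Stack each dimension's contribution:
  -A: nom -43.200 → Σnom=-43.200; wc +0.350/-0.350 → slack +0.350/-0.350; half-tol=0.350, Σhalf²=0.122500
  +B: nom +36.900 → Σnom=-6.300; wc +0.440/-0.215 → slack +0.790/-0.565; half-tol=0.328, Σhalf²=0.229756
  -C: nom -10.200 → Σnom=-16.500; wc +0.310/-0.039 → slack +1.100/-0.604; half-tol=0.174, Σhalf²=0.260207
  -D: nom -10.780 → Σnom=-27.280; wc +0.030/-0.030 → slack +1.130/-0.634; half-tol=0.030, Σhalf²=0.261107
  +E: nom +8.400 → Σnom=-18.880; wc +0.080/-0.080 → slack +1.210/-0.714; half-tol=0.080, Σhalf²=0.267507
  -F: nom -8.710 → Σnom=-27.590; wc +0.400/-0.479 → slack +1.610/-1.193; half-tol=0.440, Σhalf²=0.460667
  -G: nom -22.500 → Σnom=-50.090; wc +0.190/-0.190 → slack +1.800/-1.383; half-tol=0.190, Σhalf²=0.496767
Nominal = -50.090. Worst-case = [-50.090 - 1.383, -50.090 + 1.800] = [-51.473, -48.290]. RSS = √0.496767 = 0.705.

nominal=-50.090 wc=[-51.473,-48.290] rss=0.705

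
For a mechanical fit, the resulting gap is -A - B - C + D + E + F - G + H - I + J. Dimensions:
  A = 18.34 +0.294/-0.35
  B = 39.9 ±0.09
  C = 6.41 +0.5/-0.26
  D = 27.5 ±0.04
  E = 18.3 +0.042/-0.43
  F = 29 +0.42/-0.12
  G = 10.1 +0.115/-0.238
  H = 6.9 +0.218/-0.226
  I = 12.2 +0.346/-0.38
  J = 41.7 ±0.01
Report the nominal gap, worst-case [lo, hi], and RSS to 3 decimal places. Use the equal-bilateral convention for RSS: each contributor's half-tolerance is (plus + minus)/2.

Stack each dimension's contribution:
  -A: nom -18.340 → Σnom=-18.340; wc +0.350/-0.294 → slack +0.350/-0.294; half-tol=0.322, Σhalf²=0.103684
  -B: nom -39.900 → Σnom=-58.240; wc +0.090/-0.090 → slack +0.440/-0.384; half-tol=0.090, Σhalf²=0.111784
  -C: nom -6.410 → Σnom=-64.650; wc +0.260/-0.500 → slack +0.700/-0.884; half-tol=0.380, Σhalf²=0.256184
  +D: nom +27.500 → Σnom=-37.150; wc +0.040/-0.040 → slack +0.740/-0.924; half-tol=0.040, Σhalf²=0.257784
  +E: nom +18.300 → Σnom=-18.850; wc +0.042/-0.430 → slack +0.782/-1.354; half-tol=0.236, Σhalf²=0.313480
  +F: nom +29.000 → Σnom=10.150; wc +0.420/-0.120 → slack +1.202/-1.474; half-tol=0.270, Σhalf²=0.386380
  -G: nom -10.100 → Σnom=0.050; wc +0.238/-0.115 → slack +1.440/-1.589; half-tol=0.176, Σhalf²=0.417532
  +H: nom +6.900 → Σnom=6.950; wc +0.218/-0.226 → slack +1.658/-1.815; half-tol=0.222, Σhalf²=0.466816
  -I: nom -12.200 → Σnom=-5.250; wc +0.380/-0.346 → slack +2.038/-2.161; half-tol=0.363, Σhalf²=0.598585
  +J: nom +41.700 → Σnom=36.450; wc +0.010/-0.010 → slack +2.048/-2.171; half-tol=0.010, Σhalf²=0.598685
Nominal = 36.450. Worst-case = [36.450 - 2.171, 36.450 + 2.048] = [34.279, 38.498]. RSS = √0.598685 = 0.774.

nominal=36.450 wc=[34.279,38.498] rss=0.774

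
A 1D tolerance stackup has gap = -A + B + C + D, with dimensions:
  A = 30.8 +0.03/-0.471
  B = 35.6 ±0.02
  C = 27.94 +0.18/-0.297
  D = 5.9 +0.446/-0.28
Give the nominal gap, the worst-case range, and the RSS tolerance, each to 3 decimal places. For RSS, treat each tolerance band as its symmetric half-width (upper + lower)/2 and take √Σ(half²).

Stack each dimension's contribution:
  -A: nom -30.800 → Σnom=-30.800; wc +0.471/-0.030 → slack +0.471/-0.030; half-tol=0.251, Σhalf²=0.062750
  +B: nom +35.600 → Σnom=4.800; wc +0.020/-0.020 → slack +0.491/-0.050; half-tol=0.020, Σhalf²=0.063150
  +C: nom +27.940 → Σnom=32.740; wc +0.180/-0.297 → slack +0.671/-0.347; half-tol=0.238, Σhalf²=0.120032
  +D: nom +5.900 → Σnom=38.640; wc +0.446/-0.280 → slack +1.117/-0.627; half-tol=0.363, Σhalf²=0.251802
Nominal = 38.640. Worst-case = [38.640 - 0.627, 38.640 + 1.117] = [38.013, 39.757]. RSS = √0.251802 = 0.502.

nominal=38.640 wc=[38.013,39.757] rss=0.502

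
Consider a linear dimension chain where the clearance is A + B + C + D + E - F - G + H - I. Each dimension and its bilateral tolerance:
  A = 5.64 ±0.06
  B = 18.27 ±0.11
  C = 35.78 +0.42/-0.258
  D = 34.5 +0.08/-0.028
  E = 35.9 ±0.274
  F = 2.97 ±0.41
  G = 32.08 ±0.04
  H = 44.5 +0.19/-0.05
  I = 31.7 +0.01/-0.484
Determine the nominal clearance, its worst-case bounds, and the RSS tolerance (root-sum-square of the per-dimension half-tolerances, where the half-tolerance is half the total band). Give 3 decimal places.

Stack each dimension's contribution:
  +A: nom +5.640 → Σnom=5.640; wc +0.060/-0.060 → slack +0.060/-0.060; half-tol=0.060, Σhalf²=0.003600
  +B: nom +18.270 → Σnom=23.910; wc +0.110/-0.110 → slack +0.170/-0.170; half-tol=0.110, Σhalf²=0.015700
  +C: nom +35.780 → Σnom=59.690; wc +0.420/-0.258 → slack +0.590/-0.428; half-tol=0.339, Σhalf²=0.130621
  +D: nom +34.500 → Σnom=94.190; wc +0.080/-0.028 → slack +0.670/-0.456; half-tol=0.054, Σhalf²=0.133537
  +E: nom +35.900 → Σnom=130.090; wc +0.274/-0.274 → slack +0.944/-0.730; half-tol=0.274, Σhalf²=0.208613
  -F: nom -2.970 → Σnom=127.120; wc +0.410/-0.410 → slack +1.354/-1.140; half-tol=0.410, Σhalf²=0.376713
  -G: nom -32.080 → Σnom=95.040; wc +0.040/-0.040 → slack +1.394/-1.180; half-tol=0.040, Σhalf²=0.378313
  +H: nom +44.500 → Σnom=139.540; wc +0.190/-0.050 → slack +1.584/-1.230; half-tol=0.120, Σhalf²=0.392713
  -I: nom -31.700 → Σnom=107.840; wc +0.484/-0.010 → slack +2.068/-1.240; half-tol=0.247, Σhalf²=0.453722
Nominal = 107.840. Worst-case = [107.840 - 1.240, 107.840 + 2.068] = [106.600, 109.908]. RSS = √0.453722 = 0.674.

nominal=107.840 wc=[106.600,109.908] rss=0.674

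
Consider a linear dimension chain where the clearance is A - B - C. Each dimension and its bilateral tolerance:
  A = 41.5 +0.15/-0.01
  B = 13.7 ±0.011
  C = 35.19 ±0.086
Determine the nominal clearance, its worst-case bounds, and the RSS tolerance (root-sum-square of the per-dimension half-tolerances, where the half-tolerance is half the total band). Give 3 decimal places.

Stack each dimension's contribution:
  +A: nom +41.500 → Σnom=41.500; wc +0.150/-0.010 → slack +0.150/-0.010; half-tol=0.080, Σhalf²=0.006400
  -B: nom -13.700 → Σnom=27.800; wc +0.011/-0.011 → slack +0.161/-0.021; half-tol=0.011, Σhalf²=0.006521
  -C: nom -35.190 → Σnom=-7.390; wc +0.086/-0.086 → slack +0.247/-0.107; half-tol=0.086, Σhalf²=0.013917
Nominal = -7.390. Worst-case = [-7.390 - 0.107, -7.390 + 0.247] = [-7.497, -7.143]. RSS = √0.013917 = 0.118.

nominal=-7.390 wc=[-7.497,-7.143] rss=0.118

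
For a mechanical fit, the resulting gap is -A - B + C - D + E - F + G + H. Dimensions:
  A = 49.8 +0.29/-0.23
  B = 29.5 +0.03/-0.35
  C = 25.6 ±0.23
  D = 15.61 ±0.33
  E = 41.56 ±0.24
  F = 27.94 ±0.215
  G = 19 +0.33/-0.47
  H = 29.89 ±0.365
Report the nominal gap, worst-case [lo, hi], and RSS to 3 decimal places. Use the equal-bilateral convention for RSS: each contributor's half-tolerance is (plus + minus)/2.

Stack each dimension's contribution:
  -A: nom -49.800 → Σnom=-49.800; wc +0.230/-0.290 → slack +0.230/-0.290; half-tol=0.260, Σhalf²=0.067600
  -B: nom -29.500 → Σnom=-79.300; wc +0.350/-0.030 → slack +0.580/-0.320; half-tol=0.190, Σhalf²=0.103700
  +C: nom +25.600 → Σnom=-53.700; wc +0.230/-0.230 → slack +0.810/-0.550; half-tol=0.230, Σhalf²=0.156600
  -D: nom -15.610 → Σnom=-69.310; wc +0.330/-0.330 → slack +1.140/-0.880; half-tol=0.330, Σhalf²=0.265500
  +E: nom +41.560 → Σnom=-27.750; wc +0.240/-0.240 → slack +1.380/-1.120; half-tol=0.240, Σhalf²=0.323100
  -F: nom -27.940 → Σnom=-55.690; wc +0.215/-0.215 → slack +1.595/-1.335; half-tol=0.215, Σhalf²=0.369325
  +G: nom +19.000 → Σnom=-36.690; wc +0.330/-0.470 → slack +1.925/-1.805; half-tol=0.400, Σhalf²=0.529325
  +H: nom +29.890 → Σnom=-6.800; wc +0.365/-0.365 → slack +2.290/-2.170; half-tol=0.365, Σhalf²=0.662550
Nominal = -6.800. Worst-case = [-6.800 - 2.170, -6.800 + 2.290] = [-8.970, -4.510]. RSS = √0.662550 = 0.814.

nominal=-6.800 wc=[-8.970,-4.510] rss=0.814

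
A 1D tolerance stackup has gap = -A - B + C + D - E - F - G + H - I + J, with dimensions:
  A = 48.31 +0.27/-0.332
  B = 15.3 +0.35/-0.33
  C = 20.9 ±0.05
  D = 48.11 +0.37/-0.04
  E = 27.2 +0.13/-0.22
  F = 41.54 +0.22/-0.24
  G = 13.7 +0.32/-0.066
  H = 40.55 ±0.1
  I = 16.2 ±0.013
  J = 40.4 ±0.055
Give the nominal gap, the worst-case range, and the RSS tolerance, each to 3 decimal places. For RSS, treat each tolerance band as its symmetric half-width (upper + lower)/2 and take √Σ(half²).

Stack each dimension's contribution:
  -A: nom -48.310 → Σnom=-48.310; wc +0.332/-0.270 → slack +0.332/-0.270; half-tol=0.301, Σhalf²=0.090601
  -B: nom -15.300 → Σnom=-63.610; wc +0.330/-0.350 → slack +0.662/-0.620; half-tol=0.340, Σhalf²=0.206201
  +C: nom +20.900 → Σnom=-42.710; wc +0.050/-0.050 → slack +0.712/-0.670; half-tol=0.050, Σhalf²=0.208701
  +D: nom +48.110 → Σnom=5.400; wc +0.370/-0.040 → slack +1.082/-0.710; half-tol=0.205, Σhalf²=0.250726
  -E: nom -27.200 → Σnom=-21.800; wc +0.220/-0.130 → slack +1.302/-0.840; half-tol=0.175, Σhalf²=0.281351
  -F: nom -41.540 → Σnom=-63.340; wc +0.240/-0.220 → slack +1.542/-1.060; half-tol=0.230, Σhalf²=0.334251
  -G: nom -13.700 → Σnom=-77.040; wc +0.066/-0.320 → slack +1.608/-1.380; half-tol=0.193, Σhalf²=0.371500
  +H: nom +40.550 → Σnom=-36.490; wc +0.100/-0.100 → slack +1.708/-1.480; half-tol=0.100, Σhalf²=0.381500
  -I: nom -16.200 → Σnom=-52.690; wc +0.013/-0.013 → slack +1.721/-1.493; half-tol=0.013, Σhalf²=0.381669
  +J: nom +40.400 → Σnom=-12.290; wc +0.055/-0.055 → slack +1.776/-1.548; half-tol=0.055, Σhalf²=0.384694
Nominal = -12.290. Worst-case = [-12.290 - 1.548, -12.290 + 1.776] = [-13.838, -10.514]. RSS = √0.384694 = 0.620.

nominal=-12.290 wc=[-13.838,-10.514] rss=0.620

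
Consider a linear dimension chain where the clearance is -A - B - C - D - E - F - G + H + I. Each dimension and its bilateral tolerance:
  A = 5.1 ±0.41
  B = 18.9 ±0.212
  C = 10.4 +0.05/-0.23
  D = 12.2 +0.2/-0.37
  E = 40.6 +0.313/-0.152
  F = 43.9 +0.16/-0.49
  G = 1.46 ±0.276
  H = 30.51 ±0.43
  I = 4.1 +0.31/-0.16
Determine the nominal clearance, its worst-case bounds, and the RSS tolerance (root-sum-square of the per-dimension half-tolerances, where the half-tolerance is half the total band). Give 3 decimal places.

Stack each dimension's contribution:
  -A: nom -5.100 → Σnom=-5.100; wc +0.410/-0.410 → slack +0.410/-0.410; half-tol=0.410, Σhalf²=0.168100
  -B: nom -18.900 → Σnom=-24.000; wc +0.212/-0.212 → slack +0.622/-0.622; half-tol=0.212, Σhalf²=0.213044
  -C: nom -10.400 → Σnom=-34.400; wc +0.230/-0.050 → slack +0.852/-0.672; half-tol=0.140, Σhalf²=0.232644
  -D: nom -12.200 → Σnom=-46.600; wc +0.370/-0.200 → slack +1.222/-0.872; half-tol=0.285, Σhalf²=0.313869
  -E: nom -40.600 → Σnom=-87.200; wc +0.152/-0.313 → slack +1.374/-1.185; half-tol=0.232, Σhalf²=0.367925
  -F: nom -43.900 → Σnom=-131.100; wc +0.490/-0.160 → slack +1.864/-1.345; half-tol=0.325, Σhalf²=0.473550
  -G: nom -1.460 → Σnom=-132.560; wc +0.276/-0.276 → slack +2.140/-1.621; half-tol=0.276, Σhalf²=0.549726
  +H: nom +30.510 → Σnom=-102.050; wc +0.430/-0.430 → slack +2.570/-2.051; half-tol=0.430, Σhalf²=0.734626
  +I: nom +4.100 → Σnom=-97.950; wc +0.310/-0.160 → slack +2.880/-2.211; half-tol=0.235, Σhalf²=0.789851
Nominal = -97.950. Worst-case = [-97.950 - 2.211, -97.950 + 2.880] = [-100.161, -95.070]. RSS = √0.789851 = 0.889.

nominal=-97.950 wc=[-100.161,-95.070] rss=0.889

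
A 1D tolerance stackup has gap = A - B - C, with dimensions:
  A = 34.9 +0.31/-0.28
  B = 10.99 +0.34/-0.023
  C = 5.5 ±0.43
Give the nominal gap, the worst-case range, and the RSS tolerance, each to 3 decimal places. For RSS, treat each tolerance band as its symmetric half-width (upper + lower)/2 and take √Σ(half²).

nominal=18.410 wc=[17.360,19.173] rss=0.552

Stack each dimension's contribution:
  +A: nom +34.900 → Σnom=34.900; wc +0.310/-0.280 → slack +0.310/-0.280; half-tol=0.295, Σhalf²=0.087025
  -B: nom -10.990 → Σnom=23.910; wc +0.023/-0.340 → slack +0.333/-0.620; half-tol=0.182, Σhalf²=0.119967
  -C: nom -5.500 → Σnom=18.410; wc +0.430/-0.430 → slack +0.763/-1.050; half-tol=0.430, Σhalf²=0.304867
Nominal = 18.410. Worst-case = [18.410 - 1.050, 18.410 + 0.763] = [17.360, 19.173]. RSS = √0.304867 = 0.552.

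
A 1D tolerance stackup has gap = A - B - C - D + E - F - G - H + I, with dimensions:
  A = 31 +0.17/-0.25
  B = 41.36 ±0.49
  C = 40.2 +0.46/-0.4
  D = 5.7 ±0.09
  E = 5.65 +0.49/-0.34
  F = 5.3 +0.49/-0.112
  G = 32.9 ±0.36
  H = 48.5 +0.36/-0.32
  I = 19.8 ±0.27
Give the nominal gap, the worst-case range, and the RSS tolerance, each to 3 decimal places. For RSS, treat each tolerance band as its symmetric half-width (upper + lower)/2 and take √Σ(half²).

Stack each dimension's contribution:
  +A: nom +31.000 → Σnom=31.000; wc +0.170/-0.250 → slack +0.170/-0.250; half-tol=0.210, Σhalf²=0.044100
  -B: nom -41.360 → Σnom=-10.360; wc +0.490/-0.490 → slack +0.660/-0.740; half-tol=0.490, Σhalf²=0.284200
  -C: nom -40.200 → Σnom=-50.560; wc +0.400/-0.460 → slack +1.060/-1.200; half-tol=0.430, Σhalf²=0.469100
  -D: nom -5.700 → Σnom=-56.260; wc +0.090/-0.090 → slack +1.150/-1.290; half-tol=0.090, Σhalf²=0.477200
  +E: nom +5.650 → Σnom=-50.610; wc +0.490/-0.340 → slack +1.640/-1.630; half-tol=0.415, Σhalf²=0.649425
  -F: nom -5.300 → Σnom=-55.910; wc +0.112/-0.490 → slack +1.752/-2.120; half-tol=0.301, Σhalf²=0.740026
  -G: nom -32.900 → Σnom=-88.810; wc +0.360/-0.360 → slack +2.112/-2.480; half-tol=0.360, Σhalf²=0.869626
  -H: nom -48.500 → Σnom=-137.310; wc +0.320/-0.360 → slack +2.432/-2.840; half-tol=0.340, Σhalf²=0.985226
  +I: nom +19.800 → Σnom=-117.510; wc +0.270/-0.270 → slack +2.702/-3.110; half-tol=0.270, Σhalf²=1.058126
Nominal = -117.510. Worst-case = [-117.510 - 3.110, -117.510 + 2.702] = [-120.620, -114.808]. RSS = √1.058126 = 1.029.

nominal=-117.510 wc=[-120.620,-114.808] rss=1.029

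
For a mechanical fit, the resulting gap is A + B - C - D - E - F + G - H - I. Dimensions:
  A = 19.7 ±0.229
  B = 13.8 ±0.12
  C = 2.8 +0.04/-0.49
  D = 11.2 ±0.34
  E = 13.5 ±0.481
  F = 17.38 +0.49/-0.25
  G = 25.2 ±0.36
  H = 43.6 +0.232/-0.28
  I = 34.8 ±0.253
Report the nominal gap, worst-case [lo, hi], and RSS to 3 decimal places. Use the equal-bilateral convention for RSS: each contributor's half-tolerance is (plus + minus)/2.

Stack each dimension's contribution:
  +A: nom +19.700 → Σnom=19.700; wc +0.229/-0.229 → slack +0.229/-0.229; half-tol=0.229, Σhalf²=0.052441
  +B: nom +13.800 → Σnom=33.500; wc +0.120/-0.120 → slack +0.349/-0.349; half-tol=0.120, Σhalf²=0.066841
  -C: nom -2.800 → Σnom=30.700; wc +0.490/-0.040 → slack +0.839/-0.389; half-tol=0.265, Σhalf²=0.137066
  -D: nom -11.200 → Σnom=19.500; wc +0.340/-0.340 → slack +1.179/-0.729; half-tol=0.340, Σhalf²=0.252666
  -E: nom -13.500 → Σnom=6.000; wc +0.481/-0.481 → slack +1.660/-1.210; half-tol=0.481, Σhalf²=0.484027
  -F: nom -17.380 → Σnom=-11.380; wc +0.250/-0.490 → slack +1.910/-1.700; half-tol=0.370, Σhalf²=0.620927
  +G: nom +25.200 → Σnom=13.820; wc +0.360/-0.360 → slack +2.270/-2.060; half-tol=0.360, Σhalf²=0.750527
  -H: nom -43.600 → Σnom=-29.780; wc +0.280/-0.232 → slack +2.550/-2.292; half-tol=0.256, Σhalf²=0.816063
  -I: nom -34.800 → Σnom=-64.580; wc +0.253/-0.253 → slack +2.803/-2.545; half-tol=0.253, Σhalf²=0.880072
Nominal = -64.580. Worst-case = [-64.580 - 2.545, -64.580 + 2.803] = [-67.125, -61.777]. RSS = √0.880072 = 0.938.

nominal=-64.580 wc=[-67.125,-61.777] rss=0.938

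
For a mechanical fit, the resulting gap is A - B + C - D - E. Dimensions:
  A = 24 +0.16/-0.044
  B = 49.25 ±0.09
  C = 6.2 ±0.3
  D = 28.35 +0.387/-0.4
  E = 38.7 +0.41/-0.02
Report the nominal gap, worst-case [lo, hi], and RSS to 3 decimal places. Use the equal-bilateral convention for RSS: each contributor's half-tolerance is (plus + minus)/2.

nominal=-86.100 wc=[-87.331,-85.130] rss=0.556

Stack each dimension's contribution:
  +A: nom +24.000 → Σnom=24.000; wc +0.160/-0.044 → slack +0.160/-0.044; half-tol=0.102, Σhalf²=0.010404
  -B: nom -49.250 → Σnom=-25.250; wc +0.090/-0.090 → slack +0.250/-0.134; half-tol=0.090, Σhalf²=0.018504
  +C: nom +6.200 → Σnom=-19.050; wc +0.300/-0.300 → slack +0.550/-0.434; half-tol=0.300, Σhalf²=0.108504
  -D: nom -28.350 → Σnom=-47.400; wc +0.400/-0.387 → slack +0.950/-0.821; half-tol=0.394, Σhalf²=0.263346
  -E: nom -38.700 → Σnom=-86.100; wc +0.020/-0.410 → slack +0.970/-1.231; half-tol=0.215, Σhalf²=0.309571
Nominal = -86.100. Worst-case = [-86.100 - 1.231, -86.100 + 0.970] = [-87.331, -85.130]. RSS = √0.309571 = 0.556.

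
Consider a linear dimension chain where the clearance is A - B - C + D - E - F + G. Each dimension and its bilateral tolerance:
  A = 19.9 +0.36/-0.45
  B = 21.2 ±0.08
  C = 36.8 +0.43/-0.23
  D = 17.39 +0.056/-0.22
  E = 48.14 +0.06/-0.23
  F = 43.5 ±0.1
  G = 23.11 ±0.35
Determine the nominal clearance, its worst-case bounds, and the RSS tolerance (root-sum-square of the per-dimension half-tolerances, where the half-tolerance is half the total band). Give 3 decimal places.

nominal=-89.240 wc=[-90.930,-87.834] rss=0.672

Stack each dimension's contribution:
  +A: nom +19.900 → Σnom=19.900; wc +0.360/-0.450 → slack +0.360/-0.450; half-tol=0.405, Σhalf²=0.164025
  -B: nom -21.200 → Σnom=-1.300; wc +0.080/-0.080 → slack +0.440/-0.530; half-tol=0.080, Σhalf²=0.170425
  -C: nom -36.800 → Σnom=-38.100; wc +0.230/-0.430 → slack +0.670/-0.960; half-tol=0.330, Σhalf²=0.279325
  +D: nom +17.390 → Σnom=-20.710; wc +0.056/-0.220 → slack +0.726/-1.180; half-tol=0.138, Σhalf²=0.298369
  -E: nom -48.140 → Σnom=-68.850; wc +0.230/-0.060 → slack +0.956/-1.240; half-tol=0.145, Σhalf²=0.319394
  -F: nom -43.500 → Σnom=-112.350; wc +0.100/-0.100 → slack +1.056/-1.340; half-tol=0.100, Σhalf²=0.329394
  +G: nom +23.110 → Σnom=-89.240; wc +0.350/-0.350 → slack +1.406/-1.690; half-tol=0.350, Σhalf²=0.451894
Nominal = -89.240. Worst-case = [-89.240 - 1.690, -89.240 + 1.406] = [-90.930, -87.834]. RSS = √0.451894 = 0.672.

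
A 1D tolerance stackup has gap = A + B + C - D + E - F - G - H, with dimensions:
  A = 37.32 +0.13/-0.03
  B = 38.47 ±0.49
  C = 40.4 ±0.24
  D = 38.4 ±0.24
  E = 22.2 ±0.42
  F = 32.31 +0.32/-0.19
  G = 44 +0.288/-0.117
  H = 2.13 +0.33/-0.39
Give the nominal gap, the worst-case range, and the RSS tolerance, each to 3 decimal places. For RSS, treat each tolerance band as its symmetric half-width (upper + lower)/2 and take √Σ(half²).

Stack each dimension's contribution:
  +A: nom +37.320 → Σnom=37.320; wc +0.130/-0.030 → slack +0.130/-0.030; half-tol=0.080, Σhalf²=0.006400
  +B: nom +38.470 → Σnom=75.790; wc +0.490/-0.490 → slack +0.620/-0.520; half-tol=0.490, Σhalf²=0.246500
  +C: nom +40.400 → Σnom=116.190; wc +0.240/-0.240 → slack +0.860/-0.760; half-tol=0.240, Σhalf²=0.304100
  -D: nom -38.400 → Σnom=77.790; wc +0.240/-0.240 → slack +1.100/-1.000; half-tol=0.240, Σhalf²=0.361700
  +E: nom +22.200 → Σnom=99.990; wc +0.420/-0.420 → slack +1.520/-1.420; half-tol=0.420, Σhalf²=0.538100
  -F: nom -32.310 → Σnom=67.680; wc +0.190/-0.320 → slack +1.710/-1.740; half-tol=0.255, Σhalf²=0.603125
  -G: nom -44.000 → Σnom=23.680; wc +0.117/-0.288 → slack +1.827/-2.028; half-tol=0.202, Σhalf²=0.644131
  -H: nom -2.130 → Σnom=21.550; wc +0.390/-0.330 → slack +2.217/-2.358; half-tol=0.360, Σhalf²=0.773731
Nominal = 21.550. Worst-case = [21.550 - 2.358, 21.550 + 2.217] = [19.192, 23.767]. RSS = √0.773731 = 0.880.

nominal=21.550 wc=[19.192,23.767] rss=0.880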